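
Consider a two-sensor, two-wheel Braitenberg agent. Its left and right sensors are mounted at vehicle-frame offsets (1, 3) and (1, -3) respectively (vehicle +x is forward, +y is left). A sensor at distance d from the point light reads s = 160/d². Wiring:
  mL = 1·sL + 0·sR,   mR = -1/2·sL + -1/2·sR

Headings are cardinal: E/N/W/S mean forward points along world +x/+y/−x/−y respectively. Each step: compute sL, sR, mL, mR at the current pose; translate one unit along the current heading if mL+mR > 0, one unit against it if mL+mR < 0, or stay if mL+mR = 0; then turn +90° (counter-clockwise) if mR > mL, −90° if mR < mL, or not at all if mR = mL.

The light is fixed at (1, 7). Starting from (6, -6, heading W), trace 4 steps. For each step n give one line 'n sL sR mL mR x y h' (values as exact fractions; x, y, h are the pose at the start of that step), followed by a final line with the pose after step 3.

0 10/17 40/29 10/17 -485/493 6 -6 W
1 160/153 32/45 160/153 -224/255 7 -6 N
2 16/13 80/137 16/13 -1616/1781 7 -5 E
3 160/269 32/37 160/269 -7264/9953 8 -5 S
final 8 -4 W

n=0: pose=(6,-6,W); sL=10/17, sR=40/29; mL=10/17, mR=-485/493; mL+mR=-195/493 → advance -1; mR−mL=-775/493 → turn -1·90°
n=1: pose=(7,-6,N); sL=160/153, sR=32/45; mL=160/153, mR=-224/255; mL+mR=128/765 → advance +1; mR−mL=-1472/765 → turn -1·90°
n=2: pose=(7,-5,E); sL=16/13, sR=80/137; mL=16/13, mR=-1616/1781; mL+mR=576/1781 → advance +1; mR−mL=-3808/1781 → turn -1·90°
n=3: pose=(8,-5,S); sL=160/269, sR=32/37; mL=160/269, mR=-7264/9953; mL+mR=-1344/9953 → advance -1; mR−mL=-13184/9953 → turn -1·90°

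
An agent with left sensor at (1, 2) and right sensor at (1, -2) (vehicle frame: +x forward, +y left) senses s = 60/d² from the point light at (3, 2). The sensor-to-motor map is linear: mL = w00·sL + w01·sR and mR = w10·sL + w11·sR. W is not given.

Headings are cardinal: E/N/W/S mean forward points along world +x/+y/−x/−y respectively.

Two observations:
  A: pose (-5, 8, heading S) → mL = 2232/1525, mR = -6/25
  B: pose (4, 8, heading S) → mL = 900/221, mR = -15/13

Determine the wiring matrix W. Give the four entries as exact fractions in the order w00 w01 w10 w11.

1 1 0 -1/2

obs A: pose=(-5,8,S) → sL=60/61, sR=12/25, mL=2232/1525, mR=-6/25
obs B: pose=(4,8,S) → sL=30/17, sR=30/13, mL=900/221, mR=-15/13
sensor matrix S = [[60/61, 12/25], [30/17, 30/13]]; det S = 95904/67405
solve [mL_A; mL_B] = S·[w00; w01] and [mR_A; mR_B] = S·[w10; w11]:
  w00 = 1, w01 = 1, w10 = 0, w11 = -1/2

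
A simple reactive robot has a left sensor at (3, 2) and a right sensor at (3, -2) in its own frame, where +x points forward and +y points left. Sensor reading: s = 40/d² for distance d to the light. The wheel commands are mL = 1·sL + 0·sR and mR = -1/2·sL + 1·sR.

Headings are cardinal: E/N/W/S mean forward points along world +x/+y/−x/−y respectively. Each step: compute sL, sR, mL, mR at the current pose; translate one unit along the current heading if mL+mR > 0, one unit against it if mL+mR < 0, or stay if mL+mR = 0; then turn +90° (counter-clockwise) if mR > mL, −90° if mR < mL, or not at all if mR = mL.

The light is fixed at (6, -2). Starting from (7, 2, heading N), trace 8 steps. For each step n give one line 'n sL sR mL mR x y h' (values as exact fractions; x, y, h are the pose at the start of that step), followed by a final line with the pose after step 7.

0 4/5 20/29 4/5 42/145 7 2 N
1 8/13 8/5 8/13 84/65 7 3 E
2 5/8 1/2 5/8 3/16 8 3 N
3 40/89 40/41 40/89 2740/3649 8 4 E
4 20/41 20/53 20/41 290/2173 9 4 N
5 40/117 40/61 40/117 3460/7137 9 5 E
6 5/13 5/17 5/13 45/442 10 5 N
7 40/149 8/17 40/149 852/2533 10 6 E
final 11 6 N

n=0: pose=(7,2,N); sL=4/5, sR=20/29; mL=4/5, mR=42/145; mL+mR=158/145 → advance +1; mR−mL=-74/145 → turn -1·90°
n=1: pose=(7,3,E); sL=8/13, sR=8/5; mL=8/13, mR=84/65; mL+mR=124/65 → advance +1; mR−mL=44/65 → turn +1·90°
n=2: pose=(8,3,N); sL=5/8, sR=1/2; mL=5/8, mR=3/16; mL+mR=13/16 → advance +1; mR−mL=-7/16 → turn -1·90°
n=3: pose=(8,4,E); sL=40/89, sR=40/41; mL=40/89, mR=2740/3649; mL+mR=4380/3649 → advance +1; mR−mL=1100/3649 → turn +1·90°
n=4: pose=(9,4,N); sL=20/41, sR=20/53; mL=20/41, mR=290/2173; mL+mR=1350/2173 → advance +1; mR−mL=-770/2173 → turn -1·90°
n=5: pose=(9,5,E); sL=40/117, sR=40/61; mL=40/117, mR=3460/7137; mL+mR=5900/7137 → advance +1; mR−mL=340/2379 → turn +1·90°
n=6: pose=(10,5,N); sL=5/13, sR=5/17; mL=5/13, mR=45/442; mL+mR=215/442 → advance +1; mR−mL=-125/442 → turn -1·90°
n=7: pose=(10,6,E); sL=40/149, sR=8/17; mL=40/149, mR=852/2533; mL+mR=1532/2533 → advance +1; mR−mL=172/2533 → turn +1·90°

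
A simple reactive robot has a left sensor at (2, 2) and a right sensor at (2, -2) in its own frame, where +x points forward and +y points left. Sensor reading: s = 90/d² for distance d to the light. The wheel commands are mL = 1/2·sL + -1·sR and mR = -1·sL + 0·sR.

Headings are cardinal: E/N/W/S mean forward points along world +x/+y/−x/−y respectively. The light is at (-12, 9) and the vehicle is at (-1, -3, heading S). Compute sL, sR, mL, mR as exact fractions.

left sensor world pos  = (1, -5); dL² = 365
right sensor world pos = (-3, -5); dR² = 277
sL = 90/365 = 18/73
sR = 90/277 = 90/277
mL = 1/2·sL + -1·sR = -4077/20221
mR = -1·sL + 0·sR = -18/73

18/73 90/277 -4077/20221 -18/73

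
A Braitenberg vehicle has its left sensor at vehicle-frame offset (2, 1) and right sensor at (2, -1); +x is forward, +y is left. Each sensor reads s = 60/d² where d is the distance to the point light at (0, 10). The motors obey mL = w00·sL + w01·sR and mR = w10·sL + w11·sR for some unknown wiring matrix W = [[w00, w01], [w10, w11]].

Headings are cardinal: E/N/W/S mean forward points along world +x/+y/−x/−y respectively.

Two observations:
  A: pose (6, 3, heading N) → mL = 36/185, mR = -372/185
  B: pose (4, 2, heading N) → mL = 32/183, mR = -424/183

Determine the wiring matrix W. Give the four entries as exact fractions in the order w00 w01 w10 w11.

obs A: pose=(6,3,N) → sL=6/5, sR=30/37, mL=36/185, mR=-372/185
obs B: pose=(4,2,N) → sL=4/3, sR=60/61, mL=32/183, mR=-424/183
sensor matrix S = [[6/5, 30/37], [4/3, 60/61]]; det S = 224/2257
solve [mL_A; mL_B] = S·[w00; w01] and [mR_A; mR_B] = S·[w10; w11]:
  w00 = 1/2, w01 = -1/2, w10 = -1, w11 = -1

1/2 -1/2 -1 -1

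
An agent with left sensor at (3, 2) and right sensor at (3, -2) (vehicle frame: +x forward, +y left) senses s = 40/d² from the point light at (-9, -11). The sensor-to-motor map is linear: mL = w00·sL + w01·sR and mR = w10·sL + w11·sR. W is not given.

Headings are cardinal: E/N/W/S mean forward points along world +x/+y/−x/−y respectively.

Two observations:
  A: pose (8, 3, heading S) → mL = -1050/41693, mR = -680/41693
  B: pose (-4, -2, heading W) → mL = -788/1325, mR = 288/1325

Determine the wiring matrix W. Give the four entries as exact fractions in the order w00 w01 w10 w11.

-1 1/2 1/2 -1/2

obs A: pose=(8,3,S) → sL=20/241, sR=20/173, mL=-1050/41693, mR=-680/41693
obs B: pose=(-4,-2,W) → sL=40/53, sR=8/25, mL=-788/1325, mR=288/1325
sensor matrix S = [[20/241, 20/173], [40/53, 8/25]]; det S = -670592/11048645
solve [mL_A; mL_B] = S·[w00; w01] and [mR_A; mR_B] = S·[w10; w11]:
  w00 = -1, w01 = 1/2, w10 = 1/2, w11 = -1/2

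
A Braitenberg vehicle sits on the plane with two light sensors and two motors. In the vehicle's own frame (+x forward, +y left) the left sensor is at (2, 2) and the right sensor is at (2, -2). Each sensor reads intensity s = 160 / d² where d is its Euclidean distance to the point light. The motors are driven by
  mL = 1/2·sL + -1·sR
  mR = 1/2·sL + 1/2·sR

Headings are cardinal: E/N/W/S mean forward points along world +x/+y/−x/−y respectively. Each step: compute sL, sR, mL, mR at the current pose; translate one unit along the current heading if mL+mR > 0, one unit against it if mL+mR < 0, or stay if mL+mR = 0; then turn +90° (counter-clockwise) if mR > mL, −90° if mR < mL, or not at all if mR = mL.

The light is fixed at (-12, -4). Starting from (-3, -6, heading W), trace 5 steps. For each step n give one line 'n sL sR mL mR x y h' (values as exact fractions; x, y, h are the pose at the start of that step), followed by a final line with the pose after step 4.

0 32/13 160/49 -1296/637 1824/637 -3 -6 W
1 40/29 40/13 -900/377 840/377 -4 -6 S
2 160/101 160/109 -7440/11009 16800/11009 -4 -5 E
3 16/5 80/61 88/305 688/305 -3 -5 N
4 160/53 160/53 -80/53 160/53 -3 -4 W
final -4 -4 S

n=0: pose=(-3,-6,W); sL=32/13, sR=160/49; mL=-1296/637, mR=1824/637; mL+mR=528/637 → advance +1; mR−mL=240/49 → turn +1·90°
n=1: pose=(-4,-6,S); sL=40/29, sR=40/13; mL=-900/377, mR=840/377; mL+mR=-60/377 → advance -1; mR−mL=60/13 → turn +1·90°
n=2: pose=(-4,-5,E); sL=160/101, sR=160/109; mL=-7440/11009, mR=16800/11009; mL+mR=9360/11009 → advance +1; mR−mL=240/109 → turn +1·90°
n=3: pose=(-3,-5,N); sL=16/5, sR=80/61; mL=88/305, mR=688/305; mL+mR=776/305 → advance +1; mR−mL=120/61 → turn +1·90°
n=4: pose=(-3,-4,W); sL=160/53, sR=160/53; mL=-80/53, mR=160/53; mL+mR=80/53 → advance +1; mR−mL=240/53 → turn +1·90°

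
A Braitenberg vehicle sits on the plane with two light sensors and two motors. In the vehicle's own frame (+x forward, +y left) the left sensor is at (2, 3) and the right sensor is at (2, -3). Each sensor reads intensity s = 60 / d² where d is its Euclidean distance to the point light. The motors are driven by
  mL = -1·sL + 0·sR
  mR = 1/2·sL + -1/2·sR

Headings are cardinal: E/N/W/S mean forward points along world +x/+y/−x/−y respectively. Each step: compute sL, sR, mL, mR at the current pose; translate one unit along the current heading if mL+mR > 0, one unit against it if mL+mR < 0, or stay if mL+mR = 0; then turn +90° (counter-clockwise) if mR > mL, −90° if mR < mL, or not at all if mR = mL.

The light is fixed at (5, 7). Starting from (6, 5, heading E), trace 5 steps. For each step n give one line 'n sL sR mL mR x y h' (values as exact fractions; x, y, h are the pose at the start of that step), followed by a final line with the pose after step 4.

0 6 30/17 -6 36/17 6 5 E
1 20/3 20/3 -20/3 0 5 5 N
2 3/2 15 -3/2 -27/4 5 4 W
3 12 60/17 -12 72/17 6 4 N
4 6/5 30 -6/5 -72/5 6 3 W
final 7 3 N

n=0: pose=(6,5,E); sL=6, sR=30/17; mL=-6, mR=36/17; mL+mR=-66/17 → advance -1; mR−mL=138/17 → turn +1·90°
n=1: pose=(5,5,N); sL=20/3, sR=20/3; mL=-20/3, mR=0; mL+mR=-20/3 → advance -1; mR−mL=20/3 → turn +1·90°
n=2: pose=(5,4,W); sL=3/2, sR=15; mL=-3/2, mR=-27/4; mL+mR=-33/4 → advance -1; mR−mL=-21/4 → turn -1·90°
n=3: pose=(6,4,N); sL=12, sR=60/17; mL=-12, mR=72/17; mL+mR=-132/17 → advance -1; mR−mL=276/17 → turn +1·90°
n=4: pose=(6,3,W); sL=6/5, sR=30; mL=-6/5, mR=-72/5; mL+mR=-78/5 → advance -1; mR−mL=-66/5 → turn -1·90°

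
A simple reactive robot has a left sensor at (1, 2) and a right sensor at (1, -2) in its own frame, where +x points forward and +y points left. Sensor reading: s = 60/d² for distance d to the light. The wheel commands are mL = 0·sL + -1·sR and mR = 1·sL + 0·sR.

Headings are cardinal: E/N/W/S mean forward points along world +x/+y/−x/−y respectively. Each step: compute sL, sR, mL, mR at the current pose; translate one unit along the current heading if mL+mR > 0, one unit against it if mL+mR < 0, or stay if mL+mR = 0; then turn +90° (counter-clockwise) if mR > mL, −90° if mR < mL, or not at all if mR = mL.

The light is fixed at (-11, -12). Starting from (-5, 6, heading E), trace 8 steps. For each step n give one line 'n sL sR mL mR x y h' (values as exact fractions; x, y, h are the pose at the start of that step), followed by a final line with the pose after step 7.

0 60/449 12/61 -12/61 60/449 -5 6 E
1 6/37 6/41 -6/41 6/37 -6 6 N
2 12/61 60/457 -60/457 12/61 -6 7 W
3 1/6 15/82 -15/82 1/6 -7 7 S
4 60/509 60/349 -60/349 60/509 -7 8 E
5 30/221 30/233 -30/233 30/221 -8 8 N
6 12/73 60/533 -60/533 12/73 -8 9 W
7 15/104 3/20 -3/20 15/104 -9 9 S
final -9 10 E

n=0: pose=(-5,6,E); sL=60/449, sR=12/61; mL=-12/61, mR=60/449; mL+mR=-1728/27389 → advance -1; mR−mL=9048/27389 → turn +1·90°
n=1: pose=(-6,6,N); sL=6/37, sR=6/41; mL=-6/41, mR=6/37; mL+mR=24/1517 → advance +1; mR−mL=468/1517 → turn +1·90°
n=2: pose=(-6,7,W); sL=12/61, sR=60/457; mL=-60/457, mR=12/61; mL+mR=1824/27877 → advance +1; mR−mL=9144/27877 → turn +1·90°
n=3: pose=(-7,7,S); sL=1/6, sR=15/82; mL=-15/82, mR=1/6; mL+mR=-2/123 → advance -1; mR−mL=43/123 → turn +1·90°
n=4: pose=(-7,8,E); sL=60/509, sR=60/349; mL=-60/349, mR=60/509; mL+mR=-9600/177641 → advance -1; mR−mL=51480/177641 → turn +1·90°
n=5: pose=(-8,8,N); sL=30/221, sR=30/233; mL=-30/233, mR=30/221; mL+mR=360/51493 → advance +1; mR−mL=13620/51493 → turn +1·90°
n=6: pose=(-8,9,W); sL=12/73, sR=60/533; mL=-60/533, mR=12/73; mL+mR=2016/38909 → advance +1; mR−mL=10776/38909 → turn +1·90°
n=7: pose=(-9,9,S); sL=15/104, sR=3/20; mL=-3/20, mR=15/104; mL+mR=-3/520 → advance -1; mR−mL=153/520 → turn +1·90°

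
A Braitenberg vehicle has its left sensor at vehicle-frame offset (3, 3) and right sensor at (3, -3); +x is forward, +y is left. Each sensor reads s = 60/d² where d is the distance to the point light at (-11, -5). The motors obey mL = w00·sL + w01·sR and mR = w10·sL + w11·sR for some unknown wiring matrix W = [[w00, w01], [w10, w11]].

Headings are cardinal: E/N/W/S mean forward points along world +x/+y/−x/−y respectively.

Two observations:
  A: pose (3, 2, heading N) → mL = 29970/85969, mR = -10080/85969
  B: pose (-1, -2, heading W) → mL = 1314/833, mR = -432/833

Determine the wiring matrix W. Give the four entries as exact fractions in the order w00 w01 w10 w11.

1 1/2 -1 1

obs A: pose=(3,2,N) → sL=60/221, sR=60/389, mL=29970/85969, mR=-10080/85969
obs B: pose=(-1,-2,W) → sL=60/49, sR=12/17, mL=1314/833, mR=-432/833
sensor matrix S = [[60/221, 60/389], [60/49, 12/17]]; det S = 198720/71612177
solve [mL_A; mL_B] = S·[w00; w01] and [mR_A; mR_B] = S·[w10; w11]:
  w00 = 1, w01 = 1/2, w10 = -1, w11 = 1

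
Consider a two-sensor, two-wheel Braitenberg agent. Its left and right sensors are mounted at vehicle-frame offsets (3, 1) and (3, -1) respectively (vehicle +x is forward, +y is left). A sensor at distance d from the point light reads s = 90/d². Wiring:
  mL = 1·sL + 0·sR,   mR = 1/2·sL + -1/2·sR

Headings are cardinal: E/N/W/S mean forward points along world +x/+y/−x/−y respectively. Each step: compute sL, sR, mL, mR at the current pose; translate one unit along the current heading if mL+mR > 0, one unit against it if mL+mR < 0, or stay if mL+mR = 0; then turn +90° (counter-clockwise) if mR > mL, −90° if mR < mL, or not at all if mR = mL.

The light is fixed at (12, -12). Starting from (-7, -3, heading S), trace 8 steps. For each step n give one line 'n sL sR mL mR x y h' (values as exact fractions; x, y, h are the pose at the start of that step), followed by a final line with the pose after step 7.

0 1/4 45/218 1/4 19/872 -7 -3 S
1 90/533 18/113 90/533 288/60229 -7 -4 W
2 45/281 45/241 45/281 -900/67721 -8 -4 N
3 90/389 90/353 90/389 -1620/137317 -8 -3 E
4 1/4 45/218 1/4 19/872 -7 -3 S
5 90/533 18/113 90/533 288/60229 -7 -4 W
6 45/281 45/241 45/281 -900/67721 -8 -4 N
7 90/389 90/353 90/389 -1620/137317 -8 -3 E
final -7 -3 S

n=0: pose=(-7,-3,S); sL=1/4, sR=45/218; mL=1/4, mR=19/872; mL+mR=237/872 → advance +1; mR−mL=-199/872 → turn -1·90°
n=1: pose=(-7,-4,W); sL=90/533, sR=18/113; mL=90/533, mR=288/60229; mL+mR=10458/60229 → advance +1; mR−mL=-9882/60229 → turn -1·90°
n=2: pose=(-8,-4,N); sL=45/281, sR=45/241; mL=45/281, mR=-900/67721; mL+mR=9945/67721 → advance +1; mR−mL=-11745/67721 → turn -1·90°
n=3: pose=(-8,-3,E); sL=90/389, sR=90/353; mL=90/389, mR=-1620/137317; mL+mR=30150/137317 → advance +1; mR−mL=-33390/137317 → turn -1·90°
n=4: pose=(-7,-3,S); sL=1/4, sR=45/218; mL=1/4, mR=19/872; mL+mR=237/872 → advance +1; mR−mL=-199/872 → turn -1·90°
n=5: pose=(-7,-4,W); sL=90/533, sR=18/113; mL=90/533, mR=288/60229; mL+mR=10458/60229 → advance +1; mR−mL=-9882/60229 → turn -1·90°
n=6: pose=(-8,-4,N); sL=45/281, sR=45/241; mL=45/281, mR=-900/67721; mL+mR=9945/67721 → advance +1; mR−mL=-11745/67721 → turn -1·90°
n=7: pose=(-8,-3,E); sL=90/389, sR=90/353; mL=90/389, mR=-1620/137317; mL+mR=30150/137317 → advance +1; mR−mL=-33390/137317 → turn -1·90°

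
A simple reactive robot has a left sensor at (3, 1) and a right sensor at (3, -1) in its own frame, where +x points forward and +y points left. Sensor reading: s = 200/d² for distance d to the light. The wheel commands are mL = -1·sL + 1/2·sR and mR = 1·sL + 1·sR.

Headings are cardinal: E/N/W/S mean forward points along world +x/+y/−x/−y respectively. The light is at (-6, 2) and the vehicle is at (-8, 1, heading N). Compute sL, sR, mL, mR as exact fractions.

left sensor world pos  = (-9, 4); dL² = 13
right sensor world pos = (-7, 4); dR² = 5
sL = 200/13 = 200/13
sR = 200/5 = 40
mL = -1·sL + 1/2·sR = 60/13
mR = 1·sL + 1·sR = 720/13

200/13 40 60/13 720/13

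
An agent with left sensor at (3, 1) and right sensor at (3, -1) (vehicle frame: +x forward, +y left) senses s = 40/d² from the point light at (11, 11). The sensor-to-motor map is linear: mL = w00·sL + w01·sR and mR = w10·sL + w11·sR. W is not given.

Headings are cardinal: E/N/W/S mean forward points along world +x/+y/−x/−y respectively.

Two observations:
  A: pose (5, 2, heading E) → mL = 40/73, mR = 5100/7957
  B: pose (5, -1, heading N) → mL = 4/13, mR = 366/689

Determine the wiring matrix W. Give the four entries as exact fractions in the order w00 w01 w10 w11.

1 0 1/2 1

obs A: pose=(5,2,E) → sL=40/73, sR=40/109, mL=40/73, mR=5100/7957
obs B: pose=(5,-1,N) → sL=4/13, sR=20/53, mL=4/13, mR=366/689
sensor matrix S = [[40/73, 40/109], [4/13, 20/53]]; det S = 514560/5482373
solve [mL_A; mL_B] = S·[w00; w01] and [mR_A; mR_B] = S·[w10; w11]:
  w00 = 1, w01 = 0, w10 = 1/2, w11 = 1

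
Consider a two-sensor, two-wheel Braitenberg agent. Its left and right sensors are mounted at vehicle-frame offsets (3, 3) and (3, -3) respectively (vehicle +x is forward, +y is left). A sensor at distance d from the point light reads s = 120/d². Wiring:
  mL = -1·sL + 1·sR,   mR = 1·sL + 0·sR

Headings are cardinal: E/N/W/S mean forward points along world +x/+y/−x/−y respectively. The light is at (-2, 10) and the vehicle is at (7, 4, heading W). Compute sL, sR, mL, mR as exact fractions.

left sensor world pos  = (4, 1); dL² = 117
right sensor world pos = (4, 7); dR² = 45
sL = 120/117 = 40/39
sR = 120/45 = 8/3
mL = -1·sL + 1·sR = 64/39
mR = 1·sL + 0·sR = 40/39

40/39 8/3 64/39 40/39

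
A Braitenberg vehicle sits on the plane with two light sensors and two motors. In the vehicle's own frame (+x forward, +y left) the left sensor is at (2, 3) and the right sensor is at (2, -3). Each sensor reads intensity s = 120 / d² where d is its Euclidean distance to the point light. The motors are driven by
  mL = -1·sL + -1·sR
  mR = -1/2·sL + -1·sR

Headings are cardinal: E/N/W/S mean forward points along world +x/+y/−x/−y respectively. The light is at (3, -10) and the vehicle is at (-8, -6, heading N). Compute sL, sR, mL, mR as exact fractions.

left sensor world pos  = (-11, -4); dL² = 232
right sensor world pos = (-5, -4); dR² = 100
sL = 120/232 = 15/29
sR = 120/100 = 6/5
mL = -1·sL + -1·sR = -249/145
mR = -1/2·sL + -1·sR = -423/290

15/29 6/5 -249/145 -423/290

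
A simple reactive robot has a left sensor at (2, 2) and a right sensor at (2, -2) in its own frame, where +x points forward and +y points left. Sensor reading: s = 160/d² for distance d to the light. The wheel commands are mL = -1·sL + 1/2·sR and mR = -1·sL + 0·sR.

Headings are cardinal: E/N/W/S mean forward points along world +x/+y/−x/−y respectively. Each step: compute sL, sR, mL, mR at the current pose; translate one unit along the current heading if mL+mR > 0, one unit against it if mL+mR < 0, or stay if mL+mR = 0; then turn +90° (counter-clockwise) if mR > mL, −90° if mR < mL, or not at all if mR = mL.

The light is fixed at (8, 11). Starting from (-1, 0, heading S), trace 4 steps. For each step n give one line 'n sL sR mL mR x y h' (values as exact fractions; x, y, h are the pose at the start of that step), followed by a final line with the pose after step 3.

0 80/109 16/29 -1448/3161 -80/109 -1 0 S
1 32/53 32/37 -336/1961 -32/53 -1 1 W
2 40/41 8/5 -36/205 -40/41 0 1 N
3 160/117 32/41 -4688/4797 -160/117 0 0 E
final -1 0 S

n=0: pose=(-1,0,S); sL=80/109, sR=16/29; mL=-1448/3161, mR=-80/109; mL+mR=-3768/3161 → advance -1; mR−mL=-8/29 → turn -1·90°
n=1: pose=(-1,1,W); sL=32/53, sR=32/37; mL=-336/1961, mR=-32/53; mL+mR=-1520/1961 → advance -1; mR−mL=-16/37 → turn -1·90°
n=2: pose=(0,1,N); sL=40/41, sR=8/5; mL=-36/205, mR=-40/41; mL+mR=-236/205 → advance -1; mR−mL=-4/5 → turn -1·90°
n=3: pose=(0,0,E); sL=160/117, sR=32/41; mL=-4688/4797, mR=-160/117; mL+mR=-11248/4797 → advance -1; mR−mL=-16/41 → turn -1·90°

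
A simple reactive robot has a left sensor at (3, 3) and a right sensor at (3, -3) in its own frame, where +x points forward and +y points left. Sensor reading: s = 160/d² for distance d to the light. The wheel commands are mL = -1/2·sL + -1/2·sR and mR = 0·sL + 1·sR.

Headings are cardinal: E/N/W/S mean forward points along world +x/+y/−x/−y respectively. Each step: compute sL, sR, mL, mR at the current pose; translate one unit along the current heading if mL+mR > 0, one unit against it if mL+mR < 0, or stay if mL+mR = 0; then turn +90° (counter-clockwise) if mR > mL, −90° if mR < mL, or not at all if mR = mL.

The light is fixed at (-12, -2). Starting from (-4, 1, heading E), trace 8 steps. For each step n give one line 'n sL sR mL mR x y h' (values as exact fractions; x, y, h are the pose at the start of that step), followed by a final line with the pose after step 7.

n=0: pose=(-4,1,E); sL=160/157, sR=160/121; mL=-22240/18997, mR=160/121; mL+mR=2880/18997 → advance +1; mR−mL=47360/18997 → turn +1·90°
n=1: pose=(-3,1,N); sL=20/9, sR=8/9; mL=-14/9, mR=8/9; mL+mR=-2/3 → advance -1; mR−mL=22/9 → turn +1·90°
n=2: pose=(-3,0,W); sL=160/37, sR=160/61; mL=-7840/2257, mR=160/61; mL+mR=-1920/2257 → advance -1; mR−mL=13760/2257 → turn +1·90°
n=3: pose=(-2,0,S); sL=16/17, sR=16/5; mL=-176/85, mR=16/5; mL+mR=96/85 → advance +1; mR−mL=448/85 → turn +1·90°
n=4: pose=(-2,-1,E); sL=32/37, sR=160/173; mL=-5728/6401, mR=160/173; mL+mR=192/6401 → advance +1; mR−mL=11648/6401 → turn +1·90°
n=5: pose=(-1,-1,N); sL=2, sR=40/53; mL=-73/53, mR=40/53; mL+mR=-33/53 → advance -1; mR−mL=113/53 → turn +1·90°
n=6: pose=(-1,-2,W); sL=160/73, sR=160/73; mL=-160/73, mR=160/73; mL+mR=0 → advance +0; mR−mL=320/73 → turn +1·90°
n=7: pose=(-1,-2,S); sL=32/41, sR=160/73; mL=-4448/2993, mR=160/73; mL+mR=2112/2993 → advance +1; mR−mL=11008/2993 → turn +1·90°

0 160/157 160/121 -22240/18997 160/121 -4 1 E
1 20/9 8/9 -14/9 8/9 -3 1 N
2 160/37 160/61 -7840/2257 160/61 -3 0 W
3 16/17 16/5 -176/85 16/5 -2 0 S
4 32/37 160/173 -5728/6401 160/173 -2 -1 E
5 2 40/53 -73/53 40/53 -1 -1 N
6 160/73 160/73 -160/73 160/73 -1 -2 W
7 32/41 160/73 -4448/2993 160/73 -1 -2 S
final -1 -3 E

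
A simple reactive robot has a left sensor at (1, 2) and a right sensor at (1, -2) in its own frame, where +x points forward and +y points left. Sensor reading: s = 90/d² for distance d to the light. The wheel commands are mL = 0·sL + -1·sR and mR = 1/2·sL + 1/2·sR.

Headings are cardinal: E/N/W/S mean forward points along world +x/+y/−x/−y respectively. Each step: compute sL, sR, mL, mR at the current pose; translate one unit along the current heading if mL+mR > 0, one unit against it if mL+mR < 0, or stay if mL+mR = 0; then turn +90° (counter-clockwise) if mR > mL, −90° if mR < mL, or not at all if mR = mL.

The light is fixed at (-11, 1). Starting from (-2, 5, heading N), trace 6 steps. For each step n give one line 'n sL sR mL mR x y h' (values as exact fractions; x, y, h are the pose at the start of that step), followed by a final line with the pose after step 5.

n=0: pose=(-2,5,N); sL=45/37, sR=45/73; mL=-45/73, mR=2475/2701; mL+mR=810/2701 → advance +1; mR−mL=4140/2701 → turn +1·90°
n=1: pose=(-2,6,W); sL=90/73, sR=90/113; mL=-90/113, mR=8370/8249; mL+mR=1800/8249 → advance +1; mR−mL=14940/8249 → turn +1·90°
n=2: pose=(-3,6,S); sL=45/58, sR=45/26; mL=-45/26, mR=945/754; mL+mR=-180/377 → advance -1; mR−mL=1125/377 → turn +1·90°
n=3: pose=(-3,7,E); sL=18/29, sR=90/97; mL=-90/97, mR=2178/2813; mL+mR=-432/2813 → advance -1; mR−mL=4788/2813 → turn +1·90°
n=4: pose=(-4,7,N); sL=45/37, sR=9/13; mL=-9/13, mR=459/481; mL+mR=126/481 → advance +1; mR−mL=792/481 → turn +1·90°
n=5: pose=(-4,8,W); sL=90/61, sR=10/13; mL=-10/13, mR=890/793; mL+mR=280/793 → advance +1; mR−mL=1500/793 → turn +1·90°

0 45/37 45/73 -45/73 2475/2701 -2 5 N
1 90/73 90/113 -90/113 8370/8249 -2 6 W
2 45/58 45/26 -45/26 945/754 -3 6 S
3 18/29 90/97 -90/97 2178/2813 -3 7 E
4 45/37 9/13 -9/13 459/481 -4 7 N
5 90/61 10/13 -10/13 890/793 -4 8 W
final -5 8 S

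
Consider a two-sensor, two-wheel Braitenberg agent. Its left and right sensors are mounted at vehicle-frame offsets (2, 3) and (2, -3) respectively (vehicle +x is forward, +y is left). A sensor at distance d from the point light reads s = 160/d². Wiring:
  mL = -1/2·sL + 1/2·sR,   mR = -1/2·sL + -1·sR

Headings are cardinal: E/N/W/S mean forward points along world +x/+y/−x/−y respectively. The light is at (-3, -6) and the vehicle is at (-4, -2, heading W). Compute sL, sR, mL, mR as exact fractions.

16 80/29 -192/29 -312/29

left sensor world pos  = (-6, -5); dL² = 10
right sensor world pos = (-6, 1); dR² = 58
sL = 160/10 = 16
sR = 160/58 = 80/29
mL = -1/2·sL + 1/2·sR = -192/29
mR = -1/2·sL + -1·sR = -312/29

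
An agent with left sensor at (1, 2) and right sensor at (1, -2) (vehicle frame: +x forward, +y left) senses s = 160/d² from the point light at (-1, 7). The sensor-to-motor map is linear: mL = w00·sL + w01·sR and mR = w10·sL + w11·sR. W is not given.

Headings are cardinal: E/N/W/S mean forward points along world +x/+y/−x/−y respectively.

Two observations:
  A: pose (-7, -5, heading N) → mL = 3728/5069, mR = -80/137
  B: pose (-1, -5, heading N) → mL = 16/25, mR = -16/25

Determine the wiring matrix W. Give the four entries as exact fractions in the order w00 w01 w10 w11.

obs A: pose=(-7,-5,N) → sL=32/37, sR=160/137, mL=3728/5069, mR=-80/137
obs B: pose=(-1,-5,N) → sL=32/25, sR=32/25, mL=16/25, mR=-16/25
sensor matrix S = [[32/37, 160/137], [32/25, 32/25]]; det S = -49152/126725
solve [mL_A; mL_B] = S·[w00; w01] and [mR_A; mR_B] = S·[w10; w11]:
  w00 = -1/2, w01 = 1, w10 = 0, w11 = -1/2

-1/2 1 0 -1/2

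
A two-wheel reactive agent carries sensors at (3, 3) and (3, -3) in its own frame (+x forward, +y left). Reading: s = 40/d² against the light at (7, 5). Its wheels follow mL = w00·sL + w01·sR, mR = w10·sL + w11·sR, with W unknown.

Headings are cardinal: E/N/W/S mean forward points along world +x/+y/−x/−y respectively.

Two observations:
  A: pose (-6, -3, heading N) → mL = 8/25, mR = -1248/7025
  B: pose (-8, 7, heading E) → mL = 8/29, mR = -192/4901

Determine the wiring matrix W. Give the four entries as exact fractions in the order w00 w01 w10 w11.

obs A: pose=(-6,-3,N) → sL=40/281, sR=8/25, mL=8/25, mR=-1248/7025
obs B: pose=(-8,7,E) → sL=40/169, sR=8/29, mL=8/29, mR=-192/4901
sensor matrix S = [[40/281, 8/25], [40/169, 8/29]]; det S = -251136/6885905
solve [mL_A; mL_B] = S·[w00; w01] and [mR_A; mR_B] = S·[w10; w11]:
  w00 = 0, w01 = 1, w10 = 1, w11 = -1

0 1 1 -1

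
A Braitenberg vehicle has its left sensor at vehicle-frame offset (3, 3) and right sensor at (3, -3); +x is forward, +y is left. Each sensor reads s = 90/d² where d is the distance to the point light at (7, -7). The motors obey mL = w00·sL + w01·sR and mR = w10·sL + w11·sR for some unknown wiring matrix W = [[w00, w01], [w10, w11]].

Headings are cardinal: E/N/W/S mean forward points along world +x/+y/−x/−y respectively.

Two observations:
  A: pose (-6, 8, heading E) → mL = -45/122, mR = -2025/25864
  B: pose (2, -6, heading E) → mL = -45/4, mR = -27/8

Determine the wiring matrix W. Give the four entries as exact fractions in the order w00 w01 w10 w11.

0 -1 1/2 -1/2

obs A: pose=(-6,8,E) → sL=45/212, sR=45/122, mL=-45/122, mR=-2025/25864
obs B: pose=(2,-6,E) → sL=9/2, sR=45/4, mL=-45/4, mR=-27/8
sensor matrix S = [[45/212, 45/122], [9/2, 45/4]]; det S = 37665/51728
solve [mL_A; mL_B] = S·[w00; w01] and [mR_A; mR_B] = S·[w10; w11]:
  w00 = 0, w01 = -1, w10 = 1/2, w11 = -1/2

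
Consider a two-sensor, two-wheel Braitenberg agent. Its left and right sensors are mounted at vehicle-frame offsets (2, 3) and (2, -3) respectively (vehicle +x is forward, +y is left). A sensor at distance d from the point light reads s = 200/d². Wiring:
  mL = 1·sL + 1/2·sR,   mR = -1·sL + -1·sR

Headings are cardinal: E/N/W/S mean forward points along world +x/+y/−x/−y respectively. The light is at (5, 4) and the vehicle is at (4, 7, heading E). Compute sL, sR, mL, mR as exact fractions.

left sensor world pos  = (6, 10); dL² = 37
right sensor world pos = (6, 4); dR² = 1
sL = 200/37 = 200/37
sR = 200/1 = 200
mL = 1·sL + 1/2·sR = 3900/37
mR = -1·sL + -1·sR = -7600/37

200/37 200 3900/37 -7600/37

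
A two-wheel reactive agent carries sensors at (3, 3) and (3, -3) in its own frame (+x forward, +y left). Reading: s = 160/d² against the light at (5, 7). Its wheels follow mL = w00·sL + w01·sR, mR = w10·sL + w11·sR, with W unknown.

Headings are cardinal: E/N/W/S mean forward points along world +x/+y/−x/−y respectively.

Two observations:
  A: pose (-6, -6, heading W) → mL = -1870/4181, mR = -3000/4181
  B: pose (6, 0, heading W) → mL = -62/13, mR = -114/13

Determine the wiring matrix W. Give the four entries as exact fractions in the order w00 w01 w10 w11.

-1/2 -1/2 -1/2 -1

obs A: pose=(-6,-6,W) → sL=40/113, sR=20/37, mL=-1870/4181, mR=-3000/4181
obs B: pose=(6,0,W) → sL=20/13, sR=8, mL=-62/13, mR=-114/13
sensor matrix S = [[40/113, 20/37], [20/13, 8]]; det S = 108720/54353
solve [mL_A; mL_B] = S·[w00; w01] and [mR_A; mR_B] = S·[w10; w11]:
  w00 = -1/2, w01 = -1/2, w10 = -1/2, w11 = -1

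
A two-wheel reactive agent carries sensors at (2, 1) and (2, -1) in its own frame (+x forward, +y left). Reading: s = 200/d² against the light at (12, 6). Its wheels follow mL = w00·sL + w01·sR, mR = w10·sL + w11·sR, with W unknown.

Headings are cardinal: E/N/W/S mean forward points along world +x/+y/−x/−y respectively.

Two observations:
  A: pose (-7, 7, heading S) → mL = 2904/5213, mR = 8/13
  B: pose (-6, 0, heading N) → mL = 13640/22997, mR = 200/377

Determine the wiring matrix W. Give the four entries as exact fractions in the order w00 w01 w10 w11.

1/2 1/2 1 0

obs A: pose=(-7,7,S) → sL=8/13, sR=200/401, mL=2904/5213, mR=8/13
obs B: pose=(-6,0,N) → sL=200/377, sR=40/61, mL=13640/22997, mR=200/377
sensor matrix S = [[8/13, 200/401], [200/377, 40/61]]; det S = 98560/709369
solve [mL_A; mL_B] = S·[w00; w01] and [mR_A; mR_B] = S·[w10; w11]:
  w00 = 1/2, w01 = 1/2, w10 = 1, w11 = 0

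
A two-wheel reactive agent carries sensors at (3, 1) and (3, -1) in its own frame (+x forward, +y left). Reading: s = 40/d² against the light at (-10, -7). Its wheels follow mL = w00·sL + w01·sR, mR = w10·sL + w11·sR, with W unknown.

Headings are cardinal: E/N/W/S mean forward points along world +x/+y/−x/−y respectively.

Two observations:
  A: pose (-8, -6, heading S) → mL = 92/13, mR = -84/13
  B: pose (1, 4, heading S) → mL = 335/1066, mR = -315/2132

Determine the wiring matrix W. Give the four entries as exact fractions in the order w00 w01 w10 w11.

obs A: pose=(-8,-6,S) → sL=40/13, sR=8, mL=92/13, mR=-84/13
obs B: pose=(1,4,S) → sL=5/26, sR=10/41, mL=335/1066, mR=-315/2132
sensor matrix S = [[40/13, 8], [5/26, 10/41]]; det S = -420/533
solve [mL_A; mL_B] = S·[w00; w01] and [mR_A; mR_B] = S·[w10; w11]:
  w00 = 1, w01 = 1/2, w10 = 1/2, w11 = -1

1 1/2 1/2 -1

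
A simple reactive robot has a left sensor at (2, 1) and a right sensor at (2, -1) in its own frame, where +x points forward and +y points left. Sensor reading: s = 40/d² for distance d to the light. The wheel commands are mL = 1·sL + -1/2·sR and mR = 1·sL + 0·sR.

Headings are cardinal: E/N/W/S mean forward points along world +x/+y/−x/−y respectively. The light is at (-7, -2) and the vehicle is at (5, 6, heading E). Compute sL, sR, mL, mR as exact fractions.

40/277 8/49 852/13573 40/277

left sensor world pos  = (7, 7); dL² = 277
right sensor world pos = (7, 5); dR² = 245
sL = 40/277 = 40/277
sR = 40/245 = 8/49
mL = 1·sL + -1/2·sR = 852/13573
mR = 1·sL + 0·sR = 40/277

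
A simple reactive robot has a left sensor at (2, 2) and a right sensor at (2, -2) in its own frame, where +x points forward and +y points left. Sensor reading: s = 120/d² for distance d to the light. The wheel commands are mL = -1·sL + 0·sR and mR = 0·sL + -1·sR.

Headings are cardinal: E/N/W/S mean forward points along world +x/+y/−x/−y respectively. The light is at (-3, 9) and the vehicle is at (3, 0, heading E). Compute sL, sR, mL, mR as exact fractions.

120/113 24/37 -120/113 -24/37

left sensor world pos  = (5, 2); dL² = 113
right sensor world pos = (5, -2); dR² = 185
sL = 120/113 = 120/113
sR = 120/185 = 24/37
mL = -1·sL + 0·sR = -120/113
mR = 0·sL + -1·sR = -24/37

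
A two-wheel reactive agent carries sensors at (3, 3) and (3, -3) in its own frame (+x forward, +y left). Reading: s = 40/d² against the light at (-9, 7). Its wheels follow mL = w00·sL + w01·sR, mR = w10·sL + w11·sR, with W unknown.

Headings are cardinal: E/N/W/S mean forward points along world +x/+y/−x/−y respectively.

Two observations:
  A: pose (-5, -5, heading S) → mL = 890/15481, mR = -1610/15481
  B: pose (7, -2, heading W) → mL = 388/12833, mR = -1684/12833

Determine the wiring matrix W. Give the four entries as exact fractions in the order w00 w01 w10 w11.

1 -1/2 1/2 -1

obs A: pose=(-5,-5,S) → sL=20/137, sR=20/113, mL=890/15481, mR=-1610/15481
obs B: pose=(7,-2,W) → sL=40/313, sR=8/41, mL=388/12833, mR=-1684/12833
sensor matrix S = [[20/137, 20/113], [40/313, 8/41]]; det S = 1165440/198667673
solve [mL_A; mL_B] = S·[w00; w01] and [mR_A; mR_B] = S·[w10; w11]:
  w00 = 1, w01 = -1/2, w10 = 1/2, w11 = -1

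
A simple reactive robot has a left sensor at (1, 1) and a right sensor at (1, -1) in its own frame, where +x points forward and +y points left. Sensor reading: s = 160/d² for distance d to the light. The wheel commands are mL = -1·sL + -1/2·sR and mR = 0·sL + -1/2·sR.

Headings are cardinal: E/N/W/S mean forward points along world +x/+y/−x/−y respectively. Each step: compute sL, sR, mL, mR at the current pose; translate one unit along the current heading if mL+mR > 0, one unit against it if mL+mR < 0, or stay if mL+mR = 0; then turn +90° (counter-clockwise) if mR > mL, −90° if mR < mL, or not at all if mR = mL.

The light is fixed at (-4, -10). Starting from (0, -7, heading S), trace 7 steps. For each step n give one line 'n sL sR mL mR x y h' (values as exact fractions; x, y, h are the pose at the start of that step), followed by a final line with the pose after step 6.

0 160/29 160/13 -4400/377 -80/13 0 -7 S
1 16/5 80/17 -472/85 -40/17 0 -6 E
2 160/29 160/41 -8880/1189 -80/41 -1 -6 N
3 20 8 -24 -4 -1 -7 W
4 160/29 160/13 -4400/377 -80/13 0 -7 S
5 16/5 80/17 -472/85 -40/17 0 -6 E
6 160/29 160/41 -8880/1189 -80/41 -1 -6 N
final -1 -7 W

n=0: pose=(0,-7,S); sL=160/29, sR=160/13; mL=-4400/377, mR=-80/13; mL+mR=-6720/377 → advance -1; mR−mL=160/29 → turn +1·90°
n=1: pose=(0,-6,E); sL=16/5, sR=80/17; mL=-472/85, mR=-40/17; mL+mR=-672/85 → advance -1; mR−mL=16/5 → turn +1·90°
n=2: pose=(-1,-6,N); sL=160/29, sR=160/41; mL=-8880/1189, mR=-80/41; mL+mR=-11200/1189 → advance -1; mR−mL=160/29 → turn +1·90°
n=3: pose=(-1,-7,W); sL=20, sR=8; mL=-24, mR=-4; mL+mR=-28 → advance -1; mR−mL=20 → turn +1·90°
n=4: pose=(0,-7,S); sL=160/29, sR=160/13; mL=-4400/377, mR=-80/13; mL+mR=-6720/377 → advance -1; mR−mL=160/29 → turn +1·90°
n=5: pose=(0,-6,E); sL=16/5, sR=80/17; mL=-472/85, mR=-40/17; mL+mR=-672/85 → advance -1; mR−mL=16/5 → turn +1·90°
n=6: pose=(-1,-6,N); sL=160/29, sR=160/41; mL=-8880/1189, mR=-80/41; mL+mR=-11200/1189 → advance -1; mR−mL=160/29 → turn +1·90°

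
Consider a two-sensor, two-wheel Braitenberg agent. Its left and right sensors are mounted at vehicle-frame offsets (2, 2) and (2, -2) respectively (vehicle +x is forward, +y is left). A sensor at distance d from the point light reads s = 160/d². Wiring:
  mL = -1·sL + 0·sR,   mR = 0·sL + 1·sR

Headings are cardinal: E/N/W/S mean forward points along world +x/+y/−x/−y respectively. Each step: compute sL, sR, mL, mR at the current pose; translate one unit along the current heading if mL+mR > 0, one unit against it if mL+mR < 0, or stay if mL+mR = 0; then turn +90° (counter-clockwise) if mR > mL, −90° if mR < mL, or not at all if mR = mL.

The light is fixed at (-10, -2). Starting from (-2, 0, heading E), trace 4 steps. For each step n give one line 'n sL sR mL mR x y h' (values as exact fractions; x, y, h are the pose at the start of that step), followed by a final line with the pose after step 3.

0 40/29 8/5 -40/29 8/5 -2 0 E
1 32/13 160/137 -32/13 160/137 -1 0 N
2 16/5 80/29 -16/5 80/29 -1 -1 W
3 32/29 32/13 -32/29 32/13 0 -1 S
final 0 -2 E

n=0: pose=(-2,0,E); sL=40/29, sR=8/5; mL=-40/29, mR=8/5; mL+mR=32/145 → advance +1; mR−mL=432/145 → turn +1·90°
n=1: pose=(-1,0,N); sL=32/13, sR=160/137; mL=-32/13, mR=160/137; mL+mR=-2304/1781 → advance -1; mR−mL=6464/1781 → turn +1·90°
n=2: pose=(-1,-1,W); sL=16/5, sR=80/29; mL=-16/5, mR=80/29; mL+mR=-64/145 → advance -1; mR−mL=864/145 → turn +1·90°
n=3: pose=(0,-1,S); sL=32/29, sR=32/13; mL=-32/29, mR=32/13; mL+mR=512/377 → advance +1; mR−mL=1344/377 → turn +1·90°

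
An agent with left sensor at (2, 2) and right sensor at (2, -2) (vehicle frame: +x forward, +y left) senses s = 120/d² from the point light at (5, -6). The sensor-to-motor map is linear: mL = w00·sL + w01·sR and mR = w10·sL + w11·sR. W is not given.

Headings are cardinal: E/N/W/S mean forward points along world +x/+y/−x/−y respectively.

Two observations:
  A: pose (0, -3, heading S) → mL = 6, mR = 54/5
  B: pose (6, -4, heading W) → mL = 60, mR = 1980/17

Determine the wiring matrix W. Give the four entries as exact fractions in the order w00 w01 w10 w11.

obs A: pose=(0,-3,S) → sL=12, sR=12/5, mL=6, mR=54/5
obs B: pose=(6,-4,W) → sL=120, sR=120/17, mL=60, mR=1980/17
sensor matrix S = [[12, 12/5], [120, 120/17]]; det S = -3456/17
solve [mL_A; mL_B] = S·[w00; w01] and [mR_A; mR_B] = S·[w10; w11]:
  w00 = 1/2, w01 = 0, w10 = 1, w11 = -1/2

1/2 0 1 -1/2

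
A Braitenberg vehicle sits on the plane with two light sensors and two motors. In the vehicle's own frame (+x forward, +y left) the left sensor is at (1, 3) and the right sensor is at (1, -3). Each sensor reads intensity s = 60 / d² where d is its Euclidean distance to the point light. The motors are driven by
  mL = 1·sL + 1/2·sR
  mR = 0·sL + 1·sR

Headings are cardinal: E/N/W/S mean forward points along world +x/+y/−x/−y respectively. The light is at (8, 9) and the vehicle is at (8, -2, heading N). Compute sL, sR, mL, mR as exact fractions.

left sensor world pos  = (5, -1); dL² = 109
right sensor world pos = (11, -1); dR² = 109
sL = 60/109 = 60/109
sR = 60/109 = 60/109
mL = 1·sL + 1/2·sR = 90/109
mR = 0·sL + 1·sR = 60/109

60/109 60/109 90/109 60/109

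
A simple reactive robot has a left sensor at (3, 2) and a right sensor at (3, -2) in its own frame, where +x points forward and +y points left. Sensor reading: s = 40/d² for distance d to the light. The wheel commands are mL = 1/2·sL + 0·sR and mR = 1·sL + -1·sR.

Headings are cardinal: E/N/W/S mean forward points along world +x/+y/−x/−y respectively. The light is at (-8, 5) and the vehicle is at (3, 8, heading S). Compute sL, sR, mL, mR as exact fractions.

40/169 40/81 20/169 -3520/13689

left sensor world pos  = (5, 5); dL² = 169
right sensor world pos = (1, 5); dR² = 81
sL = 40/169 = 40/169
sR = 40/81 = 40/81
mL = 1/2·sL + 0·sR = 20/169
mR = 1·sL + -1·sR = -3520/13689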